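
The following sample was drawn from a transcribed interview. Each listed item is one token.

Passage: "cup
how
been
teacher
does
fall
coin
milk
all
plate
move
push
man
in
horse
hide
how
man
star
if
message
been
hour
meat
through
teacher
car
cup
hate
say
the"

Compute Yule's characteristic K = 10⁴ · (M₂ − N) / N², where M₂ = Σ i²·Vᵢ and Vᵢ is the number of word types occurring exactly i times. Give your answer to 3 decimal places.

104.058

Frequencies: cup:2, how:2, been:2, teacher:2, man:2, does:1, fall:1, coin:1, milk:1, all:1, plate:1, move:1, push:1, in:1, horse:1, hide:1, star:1, if:1, message:1, hour:1, … (6 more, each freq 1)
N = 31. Frequency spectrum: V_1=21, V_2=5
M₂ = 1²·21 + 2²·5 = 41
K = 10000 × (41 − 31) / 31² = 104.058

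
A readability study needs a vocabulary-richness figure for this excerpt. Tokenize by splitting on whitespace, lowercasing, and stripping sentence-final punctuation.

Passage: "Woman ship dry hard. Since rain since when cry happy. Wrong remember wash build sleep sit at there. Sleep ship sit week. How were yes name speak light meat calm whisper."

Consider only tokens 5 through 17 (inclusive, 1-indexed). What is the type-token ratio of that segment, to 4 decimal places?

0.9231

Segment tokens 5–17: since, rain, since, when, cry, happy, wrong, remember, wash, build, sleep, sit, at
Segment N = 13, segment V = 12.
TTR = 12 / 13 = 0.9231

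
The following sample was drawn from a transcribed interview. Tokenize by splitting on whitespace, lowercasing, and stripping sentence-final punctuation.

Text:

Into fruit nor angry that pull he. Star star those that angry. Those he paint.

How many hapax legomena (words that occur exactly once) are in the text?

Frequencies: angry:2, that:2, he:2, star:2, those:2, into:1, fruit:1, nor:1, pull:1, paint:1
Hapax (freq=1): fruit, into, nor, paint, pull

5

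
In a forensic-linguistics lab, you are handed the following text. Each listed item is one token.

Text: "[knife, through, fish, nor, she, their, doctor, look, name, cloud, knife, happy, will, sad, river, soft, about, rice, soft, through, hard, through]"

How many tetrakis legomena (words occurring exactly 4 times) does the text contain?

Frequencies: through:3, knife:2, soft:2, fish:1, nor:1, she:1, their:1, doctor:1, look:1, name:1, cloud:1, happy:1, will:1, sad:1, river:1, about:1, rice:1, hard:1
Words with frequency 4: (none)

0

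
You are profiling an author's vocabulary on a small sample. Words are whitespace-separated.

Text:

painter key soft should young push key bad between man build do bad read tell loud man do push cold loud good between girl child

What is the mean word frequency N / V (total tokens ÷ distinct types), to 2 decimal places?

N = 25 tokens, V = 18 types.
Mean frequency = N / V = 25 / 18 = 1.39

1.39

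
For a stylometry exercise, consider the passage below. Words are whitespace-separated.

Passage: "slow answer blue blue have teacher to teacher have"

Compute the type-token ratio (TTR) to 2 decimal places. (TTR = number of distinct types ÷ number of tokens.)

N = 9 tokens, V = 6 types.
TTR = V / N = 6 / 9 = 0.67

0.67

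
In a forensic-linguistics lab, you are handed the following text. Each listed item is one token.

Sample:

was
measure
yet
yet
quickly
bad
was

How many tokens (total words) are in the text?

Tokens: was, measure, yet, yet, quickly, bad, was
N = 7

7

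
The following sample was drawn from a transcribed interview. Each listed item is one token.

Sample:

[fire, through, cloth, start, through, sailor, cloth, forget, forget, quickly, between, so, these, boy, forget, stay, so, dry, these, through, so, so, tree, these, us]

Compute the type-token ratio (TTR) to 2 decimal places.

N = 25 tokens, V = 15 types.
TTR = V / N = 15 / 25 = 0.60

0.60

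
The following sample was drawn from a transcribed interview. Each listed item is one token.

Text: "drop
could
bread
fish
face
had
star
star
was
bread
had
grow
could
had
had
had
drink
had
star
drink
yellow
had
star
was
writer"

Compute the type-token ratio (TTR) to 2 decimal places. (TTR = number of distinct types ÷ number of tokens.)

N = 25 tokens, V = 12 types.
TTR = V / N = 12 / 25 = 0.48

0.48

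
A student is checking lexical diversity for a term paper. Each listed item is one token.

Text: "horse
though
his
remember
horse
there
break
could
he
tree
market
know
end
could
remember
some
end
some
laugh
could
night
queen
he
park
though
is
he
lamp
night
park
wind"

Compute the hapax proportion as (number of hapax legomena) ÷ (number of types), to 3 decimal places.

Frequencies: could:3, he:3, horse:2, though:2, remember:2, end:2, some:2, night:2, park:2, his:1, there:1, break:1, tree:1, market:1, know:1, laugh:1, queen:1, is:1, lamp:1, wind:1
Hapax count = 11; type count = 20.
Ratio = 11 / 20 = 0.550

0.550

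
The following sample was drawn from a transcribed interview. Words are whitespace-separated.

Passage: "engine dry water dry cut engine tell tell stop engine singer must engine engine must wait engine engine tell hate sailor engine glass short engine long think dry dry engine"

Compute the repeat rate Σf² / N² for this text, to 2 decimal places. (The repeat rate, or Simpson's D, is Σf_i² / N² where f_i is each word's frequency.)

Frequencies: engine:10, dry:4, tell:3, must:2, water:1, cut:1, stop:1, singer:1, wait:1, hate:1, sailor:1, glass:1, short:1, long:1, think:1
Σf² = 140; N² = 900
Repeat rate = 140 / 900 = 0.16

0.16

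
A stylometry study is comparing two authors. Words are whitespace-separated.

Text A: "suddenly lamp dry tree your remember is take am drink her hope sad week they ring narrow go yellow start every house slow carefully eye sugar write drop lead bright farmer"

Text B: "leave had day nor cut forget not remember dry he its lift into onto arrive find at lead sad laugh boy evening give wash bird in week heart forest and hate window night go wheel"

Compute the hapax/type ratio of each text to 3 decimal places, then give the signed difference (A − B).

0.000

A: hapax=31, V=31, ratio=1.000
B: hapax=35, V=35, ratio=1.000
Difference = 1.000 − 1.000 = 0.000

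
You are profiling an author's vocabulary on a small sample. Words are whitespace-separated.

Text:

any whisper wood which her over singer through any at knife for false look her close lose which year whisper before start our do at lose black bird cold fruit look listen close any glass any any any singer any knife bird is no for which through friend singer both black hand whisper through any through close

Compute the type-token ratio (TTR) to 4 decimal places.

N = 57 tokens, V = 31 types.
TTR = V / N = 31 / 57 = 0.5439

0.5439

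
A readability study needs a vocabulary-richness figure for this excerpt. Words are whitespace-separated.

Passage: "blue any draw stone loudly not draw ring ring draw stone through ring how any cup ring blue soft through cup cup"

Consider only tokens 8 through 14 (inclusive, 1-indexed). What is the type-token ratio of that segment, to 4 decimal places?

0.7143

Segment tokens 8–14: ring, ring, draw, stone, through, ring, how
Segment N = 7, segment V = 5.
TTR = 5 / 7 = 0.7143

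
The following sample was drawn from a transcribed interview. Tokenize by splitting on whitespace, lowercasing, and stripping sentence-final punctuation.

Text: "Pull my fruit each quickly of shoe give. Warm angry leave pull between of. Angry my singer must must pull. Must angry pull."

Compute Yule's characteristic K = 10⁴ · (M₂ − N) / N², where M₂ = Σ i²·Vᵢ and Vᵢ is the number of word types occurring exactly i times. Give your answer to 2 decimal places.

Frequencies: pull:4, angry:3, must:3, my:2, of:2, fruit:1, each:1, quickly:1, shoe:1, give:1, warm:1, leave:1, between:1, singer:1
N = 23. Frequency spectrum: V_1=9, V_2=2, V_3=2, V_4=1
M₂ = 1²·9 + 2²·2 + 3²·2 + 4²·1 = 51
K = 10000 × (51 − 23) / 23² = 529.30

529.30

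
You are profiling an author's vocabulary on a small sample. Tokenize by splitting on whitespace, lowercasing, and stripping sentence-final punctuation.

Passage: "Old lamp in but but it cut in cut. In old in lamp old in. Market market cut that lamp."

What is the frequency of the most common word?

5

Frequencies: in:5, old:3, lamp:3, cut:3, but:2, market:2, it:1, that:1
Most common: 'in' with frequency 5.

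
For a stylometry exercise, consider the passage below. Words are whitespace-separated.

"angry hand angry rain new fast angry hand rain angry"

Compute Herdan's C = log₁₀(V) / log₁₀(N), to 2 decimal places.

N = 10, V = 5.
log₁₀(V) = 0.698970, log₁₀(N) = 1.000000
C = 0.698970 / 1.000000 = 0.70

0.70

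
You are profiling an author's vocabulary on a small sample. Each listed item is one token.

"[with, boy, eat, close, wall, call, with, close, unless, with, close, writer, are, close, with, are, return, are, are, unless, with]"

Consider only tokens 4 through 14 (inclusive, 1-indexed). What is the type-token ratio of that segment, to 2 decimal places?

Segment tokens 4–14: close, wall, call, with, close, unless, with, close, writer, are, close
Segment N = 11, segment V = 7.
TTR = 7 / 11 = 0.64

0.64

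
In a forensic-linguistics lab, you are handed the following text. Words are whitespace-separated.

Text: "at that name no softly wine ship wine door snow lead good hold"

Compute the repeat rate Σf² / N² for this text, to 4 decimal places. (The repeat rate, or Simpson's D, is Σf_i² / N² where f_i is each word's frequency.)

0.0888

Frequencies: wine:2, at:1, that:1, name:1, no:1, softly:1, ship:1, door:1, snow:1, lead:1, good:1, hold:1
Σf² = 15; N² = 169
Repeat rate = 15 / 169 = 0.0888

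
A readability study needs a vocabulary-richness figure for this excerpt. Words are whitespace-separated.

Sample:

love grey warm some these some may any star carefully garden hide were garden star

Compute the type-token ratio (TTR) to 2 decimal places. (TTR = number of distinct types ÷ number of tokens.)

N = 15 tokens, V = 12 types.
TTR = V / N = 12 / 15 = 0.80

0.80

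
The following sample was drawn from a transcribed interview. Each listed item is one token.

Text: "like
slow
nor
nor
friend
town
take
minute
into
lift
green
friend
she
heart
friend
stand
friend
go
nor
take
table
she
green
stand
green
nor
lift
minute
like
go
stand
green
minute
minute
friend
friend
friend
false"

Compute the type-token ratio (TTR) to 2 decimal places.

0.42

N = 38 tokens, V = 16 types.
TTR = V / N = 16 / 38 = 0.42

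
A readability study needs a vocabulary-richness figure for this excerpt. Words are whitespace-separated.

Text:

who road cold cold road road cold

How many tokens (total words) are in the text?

Tokens: who, road, cold, cold, road, road, cold
N = 7

7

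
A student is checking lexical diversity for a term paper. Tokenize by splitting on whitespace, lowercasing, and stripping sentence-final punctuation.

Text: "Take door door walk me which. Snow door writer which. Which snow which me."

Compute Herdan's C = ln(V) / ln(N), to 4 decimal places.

0.7374

N = 14, V = 7.
ln(V) = 1.945910, ln(N) = 2.639057
C = 1.945910 / 2.639057 = 0.7374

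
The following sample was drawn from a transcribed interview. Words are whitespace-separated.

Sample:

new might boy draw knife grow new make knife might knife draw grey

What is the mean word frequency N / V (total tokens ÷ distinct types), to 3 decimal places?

1.625

N = 13 tokens, V = 8 types.
Mean frequency = N / V = 13 / 8 = 1.625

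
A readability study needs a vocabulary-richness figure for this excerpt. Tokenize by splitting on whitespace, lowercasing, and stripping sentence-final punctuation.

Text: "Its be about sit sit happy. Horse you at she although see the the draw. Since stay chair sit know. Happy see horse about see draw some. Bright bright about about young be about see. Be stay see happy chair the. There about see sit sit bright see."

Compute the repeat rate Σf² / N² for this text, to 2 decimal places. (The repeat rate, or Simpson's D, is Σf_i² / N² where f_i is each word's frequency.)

0.07

Frequencies: see:7, about:6, sit:5, be:3, happy:3, the:3, bright:3, horse:2, draw:2, stay:2, chair:2, its:1, you:1, at:1, she:1, although:1, since:1, know:1, some:1, young:1, … (1 more, each freq 1)
Σf² = 172; N² = 2304
Repeat rate = 172 / 2304 = 0.07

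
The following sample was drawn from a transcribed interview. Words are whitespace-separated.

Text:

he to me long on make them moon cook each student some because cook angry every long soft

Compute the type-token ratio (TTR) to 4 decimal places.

0.8889

N = 18 tokens, V = 16 types.
TTR = V / N = 16 / 18 = 0.8889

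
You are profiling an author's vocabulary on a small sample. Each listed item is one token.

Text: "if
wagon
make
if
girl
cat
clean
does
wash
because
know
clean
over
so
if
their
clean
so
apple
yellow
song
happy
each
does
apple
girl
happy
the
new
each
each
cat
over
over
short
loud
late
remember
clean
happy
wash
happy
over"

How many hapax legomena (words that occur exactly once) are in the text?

13

Frequencies: clean:4, over:4, happy:4, if:3, each:3, girl:2, cat:2, does:2, wash:2, so:2, apple:2, wagon:1, make:1, because:1, know:1, their:1, yellow:1, song:1, the:1, new:1, … (4 more, each freq 1)
Hapax (freq=1): because, know, late, loud, make, new, remember, short, song, the, their, wagon, yellow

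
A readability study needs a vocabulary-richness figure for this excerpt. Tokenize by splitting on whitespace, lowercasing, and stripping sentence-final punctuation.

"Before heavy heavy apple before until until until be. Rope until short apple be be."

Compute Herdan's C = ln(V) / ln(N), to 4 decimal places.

N = 15, V = 7.
ln(V) = 1.945910, ln(N) = 2.708050
C = 1.945910 / 2.708050 = 0.7186

0.7186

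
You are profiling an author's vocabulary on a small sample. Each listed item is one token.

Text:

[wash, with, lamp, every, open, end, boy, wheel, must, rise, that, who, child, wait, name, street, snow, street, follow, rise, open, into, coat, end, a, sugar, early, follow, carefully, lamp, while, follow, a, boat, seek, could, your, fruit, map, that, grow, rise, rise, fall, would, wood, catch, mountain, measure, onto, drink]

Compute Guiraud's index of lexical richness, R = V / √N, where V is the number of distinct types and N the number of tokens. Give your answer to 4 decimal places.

5.6011

N = 51, V = 40.
√N = 7.141428
R = 40 / 7.141428 = 5.6011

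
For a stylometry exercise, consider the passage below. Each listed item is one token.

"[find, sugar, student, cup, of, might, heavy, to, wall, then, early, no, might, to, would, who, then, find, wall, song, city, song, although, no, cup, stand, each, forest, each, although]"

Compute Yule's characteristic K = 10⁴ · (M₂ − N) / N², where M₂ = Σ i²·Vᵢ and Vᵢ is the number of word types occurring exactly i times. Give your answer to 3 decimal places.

Frequencies: find:2, cup:2, might:2, to:2, wall:2, then:2, no:2, song:2, although:2, each:2, sugar:1, student:1, of:1, heavy:1, early:1, would:1, who:1, city:1, stand:1, forest:1
N = 30. Frequency spectrum: V_1=10, V_2=10
M₂ = 1²·10 + 2²·10 = 50
K = 10000 × (50 − 30) / 30² = 222.222

222.222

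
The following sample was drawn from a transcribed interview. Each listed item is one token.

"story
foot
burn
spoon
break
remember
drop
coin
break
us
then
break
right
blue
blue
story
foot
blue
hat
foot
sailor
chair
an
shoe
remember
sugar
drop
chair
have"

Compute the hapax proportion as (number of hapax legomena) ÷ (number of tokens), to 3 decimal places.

0.414

Frequencies: foot:3, break:3, blue:3, story:2, remember:2, drop:2, chair:2, burn:1, spoon:1, coin:1, us:1, then:1, right:1, hat:1, sailor:1, an:1, shoe:1, sugar:1, have:1
Hapax count = 12; token count = 29.
Ratio = 12 / 29 = 0.414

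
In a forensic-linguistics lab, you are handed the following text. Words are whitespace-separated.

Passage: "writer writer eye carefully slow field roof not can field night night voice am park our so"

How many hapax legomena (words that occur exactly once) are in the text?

Frequencies: writer:2, field:2, night:2, eye:1, carefully:1, slow:1, roof:1, not:1, can:1, voice:1, am:1, park:1, our:1, so:1
Hapax (freq=1): am, can, carefully, eye, not, our, park, roof, slow, so, voice

11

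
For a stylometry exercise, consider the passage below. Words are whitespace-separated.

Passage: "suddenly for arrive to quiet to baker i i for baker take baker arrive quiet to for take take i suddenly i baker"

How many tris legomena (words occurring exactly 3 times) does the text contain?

3

Frequencies: baker:4, i:4, for:3, to:3, take:3, suddenly:2, arrive:2, quiet:2
Words with frequency 3: for, take, to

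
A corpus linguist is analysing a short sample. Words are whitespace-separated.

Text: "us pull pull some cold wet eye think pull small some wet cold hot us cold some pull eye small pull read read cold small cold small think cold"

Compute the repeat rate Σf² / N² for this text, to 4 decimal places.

0.1272

Frequencies: cold:6, pull:5, small:4, some:3, us:2, wet:2, eye:2, think:2, read:2, hot:1
Σf² = 107; N² = 841
Repeat rate = 107 / 841 = 0.1272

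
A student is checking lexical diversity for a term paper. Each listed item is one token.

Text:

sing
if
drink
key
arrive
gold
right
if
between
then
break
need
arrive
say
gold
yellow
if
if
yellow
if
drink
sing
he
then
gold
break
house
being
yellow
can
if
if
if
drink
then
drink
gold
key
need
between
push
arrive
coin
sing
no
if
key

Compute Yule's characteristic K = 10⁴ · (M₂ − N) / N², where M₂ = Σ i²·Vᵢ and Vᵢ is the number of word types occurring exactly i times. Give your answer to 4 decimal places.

Frequencies: if:9, drink:4, gold:4, sing:3, key:3, arrive:3, then:3, yellow:3, between:2, break:2, need:2, right:1, say:1, he:1, house:1, being:1, can:1, push:1, coin:1, no:1
N = 47. Frequency spectrum: V_1=9, V_2=3, V_3=5, V_4=2, V_9=1
M₂ = 1²·9 + 2²·3 + 3²·5 + 4²·2 + 9²·1 = 179
K = 10000 × (179 − 47) / 47² = 597.5555

597.5555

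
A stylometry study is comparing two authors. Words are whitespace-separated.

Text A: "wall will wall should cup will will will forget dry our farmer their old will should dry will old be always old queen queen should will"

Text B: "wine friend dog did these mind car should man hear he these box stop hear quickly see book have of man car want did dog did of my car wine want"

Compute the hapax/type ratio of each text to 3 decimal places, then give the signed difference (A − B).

A: hapax=7, V=13, ratio=0.538
B: hapax=11, V=20, ratio=0.550
Difference = 0.538 − 0.550 = -0.012

-0.012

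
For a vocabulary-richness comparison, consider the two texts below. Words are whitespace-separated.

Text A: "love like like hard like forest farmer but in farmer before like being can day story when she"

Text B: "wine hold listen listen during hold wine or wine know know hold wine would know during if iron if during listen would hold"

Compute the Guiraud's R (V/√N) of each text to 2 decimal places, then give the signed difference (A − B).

1.42

A: V=14, N=18, R=3.30
B: V=9, N=23, R=1.88
Difference = 3.30 − 1.88 = 1.42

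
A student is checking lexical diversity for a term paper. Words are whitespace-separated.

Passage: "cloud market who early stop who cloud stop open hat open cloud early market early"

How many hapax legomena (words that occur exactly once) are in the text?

Frequencies: cloud:3, early:3, market:2, who:2, stop:2, open:2, hat:1
Hapax (freq=1): hat

1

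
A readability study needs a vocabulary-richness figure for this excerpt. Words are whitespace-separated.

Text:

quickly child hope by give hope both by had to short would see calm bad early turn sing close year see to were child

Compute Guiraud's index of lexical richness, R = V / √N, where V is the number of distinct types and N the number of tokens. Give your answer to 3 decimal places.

3.878

N = 24, V = 19.
√N = 4.898979
R = 19 / 4.898979 = 3.878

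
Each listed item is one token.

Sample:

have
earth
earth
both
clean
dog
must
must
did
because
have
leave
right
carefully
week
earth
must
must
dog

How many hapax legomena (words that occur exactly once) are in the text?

8

Frequencies: must:4, earth:3, have:2, dog:2, both:1, clean:1, did:1, because:1, leave:1, right:1, carefully:1, week:1
Hapax (freq=1): because, both, carefully, clean, did, leave, right, week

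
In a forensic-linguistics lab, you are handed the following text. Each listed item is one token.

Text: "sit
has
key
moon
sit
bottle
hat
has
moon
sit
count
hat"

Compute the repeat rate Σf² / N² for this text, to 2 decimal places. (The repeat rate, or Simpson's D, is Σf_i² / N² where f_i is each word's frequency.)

0.17

Frequencies: sit:3, has:2, moon:2, hat:2, key:1, bottle:1, count:1
Σf² = 24; N² = 144
Repeat rate = 24 / 144 = 0.17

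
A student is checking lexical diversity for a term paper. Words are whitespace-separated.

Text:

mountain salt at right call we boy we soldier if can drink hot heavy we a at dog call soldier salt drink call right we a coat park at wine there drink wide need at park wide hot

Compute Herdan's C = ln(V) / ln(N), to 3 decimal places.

N = 38, V = 21.
ln(V) = 3.044522, ln(N) = 3.637586
C = 3.044522 / 3.637586 = 0.837

0.837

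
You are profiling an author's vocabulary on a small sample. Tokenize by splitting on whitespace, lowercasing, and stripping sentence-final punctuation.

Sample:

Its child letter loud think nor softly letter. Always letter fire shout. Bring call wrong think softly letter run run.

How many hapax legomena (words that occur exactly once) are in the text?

Frequencies: letter:4, think:2, softly:2, run:2, its:1, child:1, loud:1, nor:1, always:1, fire:1, shout:1, bring:1, call:1, wrong:1
Hapax (freq=1): always, bring, call, child, fire, its, loud, nor, shout, wrong

10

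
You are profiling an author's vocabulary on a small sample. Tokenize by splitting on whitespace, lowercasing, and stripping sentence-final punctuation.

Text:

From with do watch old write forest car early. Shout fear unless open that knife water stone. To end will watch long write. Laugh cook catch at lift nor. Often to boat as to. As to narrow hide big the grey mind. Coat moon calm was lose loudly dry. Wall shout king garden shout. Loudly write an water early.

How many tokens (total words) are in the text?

Tokens: from, with, do, watch, old, write, forest, car, early, shout, fear, unless, open, that, knife, water, stone, to, end, will, watch, long, write, laugh, cook, catch, at, lift, nor, often, to, boat, as, to, as, to, narrow, hide, big, the, grey, mind, coat, moon, calm, was, lose, loudly, dry, wall, shout, king, garden, shout, loudly, write, an, water, early
N = 59

59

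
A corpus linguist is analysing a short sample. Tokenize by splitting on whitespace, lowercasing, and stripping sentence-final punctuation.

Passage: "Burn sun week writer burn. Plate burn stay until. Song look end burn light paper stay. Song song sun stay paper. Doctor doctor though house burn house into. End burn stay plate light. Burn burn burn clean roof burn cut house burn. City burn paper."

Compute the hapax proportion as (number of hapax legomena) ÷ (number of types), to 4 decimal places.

Frequencies: burn:12, stay:4, song:3, paper:3, house:3, sun:2, plate:2, end:2, light:2, doctor:2, week:1, writer:1, until:1, look:1, though:1, into:1, clean:1, roof:1, cut:1, city:1
Hapax count = 10; type count = 20.
Ratio = 10 / 20 = 0.5000

0.5000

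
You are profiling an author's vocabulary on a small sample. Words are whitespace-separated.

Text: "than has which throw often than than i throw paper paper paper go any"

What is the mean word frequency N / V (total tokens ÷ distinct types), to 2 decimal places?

N = 14 tokens, V = 9 types.
Mean frequency = N / V = 14 / 9 = 1.56

1.56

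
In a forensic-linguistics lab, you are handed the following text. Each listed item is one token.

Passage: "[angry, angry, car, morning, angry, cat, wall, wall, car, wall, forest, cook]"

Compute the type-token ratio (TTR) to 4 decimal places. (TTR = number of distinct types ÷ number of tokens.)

N = 12 tokens, V = 7 types.
TTR = V / N = 7 / 12 = 0.5833

0.5833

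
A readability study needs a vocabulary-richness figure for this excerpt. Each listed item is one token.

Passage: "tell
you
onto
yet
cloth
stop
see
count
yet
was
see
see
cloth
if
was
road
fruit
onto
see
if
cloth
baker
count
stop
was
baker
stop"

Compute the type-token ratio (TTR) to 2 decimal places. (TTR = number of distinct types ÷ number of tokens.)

N = 27 tokens, V = 13 types.
TTR = V / N = 13 / 27 = 0.48

0.48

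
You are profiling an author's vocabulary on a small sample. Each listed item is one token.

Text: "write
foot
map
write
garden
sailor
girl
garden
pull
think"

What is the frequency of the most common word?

2

Frequencies: write:2, garden:2, foot:1, map:1, sailor:1, girl:1, pull:1, think:1
Most common: 'write' with frequency 2.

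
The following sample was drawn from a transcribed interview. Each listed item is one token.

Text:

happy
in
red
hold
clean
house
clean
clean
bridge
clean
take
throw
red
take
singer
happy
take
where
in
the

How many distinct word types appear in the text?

Distinct types: {bridge, clean, happy, hold, house, in, red, singer, take, the, throw, where}
V = 12

12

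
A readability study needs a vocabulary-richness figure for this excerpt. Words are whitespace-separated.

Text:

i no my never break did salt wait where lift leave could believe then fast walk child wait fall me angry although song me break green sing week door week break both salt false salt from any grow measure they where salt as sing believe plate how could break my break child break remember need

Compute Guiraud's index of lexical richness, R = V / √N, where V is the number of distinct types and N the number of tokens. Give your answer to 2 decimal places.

5.12

N = 55, V = 38.
√N = 7.416198
R = 38 / 7.416198 = 5.12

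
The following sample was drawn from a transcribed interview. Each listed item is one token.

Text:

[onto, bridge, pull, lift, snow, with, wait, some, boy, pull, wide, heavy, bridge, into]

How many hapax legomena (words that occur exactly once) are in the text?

10

Frequencies: bridge:2, pull:2, onto:1, lift:1, snow:1, with:1, wait:1, some:1, boy:1, wide:1, heavy:1, into:1
Hapax (freq=1): boy, heavy, into, lift, onto, snow, some, wait, wide, with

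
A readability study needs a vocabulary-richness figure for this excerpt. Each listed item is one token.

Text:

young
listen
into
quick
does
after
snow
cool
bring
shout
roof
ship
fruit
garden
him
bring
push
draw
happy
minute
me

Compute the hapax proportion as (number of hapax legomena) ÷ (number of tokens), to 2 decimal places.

0.90

Frequencies: bring:2, young:1, listen:1, into:1, quick:1, does:1, after:1, snow:1, cool:1, shout:1, roof:1, ship:1, fruit:1, garden:1, him:1, push:1, draw:1, happy:1, minute:1, me:1
Hapax count = 19; token count = 21.
Ratio = 19 / 21 = 0.90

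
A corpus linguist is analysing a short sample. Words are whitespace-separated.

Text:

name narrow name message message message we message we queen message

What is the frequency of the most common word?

5

Frequencies: message:5, name:2, we:2, narrow:1, queen:1
Most common: 'message' with frequency 5.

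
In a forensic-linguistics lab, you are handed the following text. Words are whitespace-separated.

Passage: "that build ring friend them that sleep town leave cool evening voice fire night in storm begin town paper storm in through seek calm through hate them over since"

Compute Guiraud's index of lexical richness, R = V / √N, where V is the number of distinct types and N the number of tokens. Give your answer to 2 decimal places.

4.27

N = 29, V = 23.
√N = 5.385165
R = 23 / 5.385165 = 4.27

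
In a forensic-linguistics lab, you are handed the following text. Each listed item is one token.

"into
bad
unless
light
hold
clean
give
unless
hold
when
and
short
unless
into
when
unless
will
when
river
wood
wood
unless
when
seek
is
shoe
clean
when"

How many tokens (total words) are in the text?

Tokens: into, bad, unless, light, hold, clean, give, unless, hold, when, and, short, unless, into, when, unless, will, when, river, wood, wood, unless, when, seek, is, shoe, clean, when
N = 28

28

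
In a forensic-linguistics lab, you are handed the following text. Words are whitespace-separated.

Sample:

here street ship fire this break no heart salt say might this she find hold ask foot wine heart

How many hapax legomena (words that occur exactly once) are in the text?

15

Frequencies: this:2, heart:2, here:1, street:1, ship:1, fire:1, break:1, no:1, salt:1, say:1, might:1, she:1, find:1, hold:1, ask:1, foot:1, wine:1
Hapax (freq=1): ask, break, find, fire, foot, here, hold, might, no, salt, say, she, ship, street, wine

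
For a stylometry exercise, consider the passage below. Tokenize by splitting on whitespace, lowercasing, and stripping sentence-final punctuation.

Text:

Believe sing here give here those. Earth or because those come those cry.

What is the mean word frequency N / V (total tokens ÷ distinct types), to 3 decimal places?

N = 13 tokens, V = 10 types.
Mean frequency = N / V = 13 / 10 = 1.300

1.300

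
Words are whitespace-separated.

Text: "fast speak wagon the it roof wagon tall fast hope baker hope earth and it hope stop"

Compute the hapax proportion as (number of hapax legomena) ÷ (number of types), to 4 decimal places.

0.6667

Frequencies: hope:3, fast:2, wagon:2, it:2, speak:1, the:1, roof:1, tall:1, baker:1, earth:1, and:1, stop:1
Hapax count = 8; type count = 12.
Ratio = 8 / 12 = 0.6667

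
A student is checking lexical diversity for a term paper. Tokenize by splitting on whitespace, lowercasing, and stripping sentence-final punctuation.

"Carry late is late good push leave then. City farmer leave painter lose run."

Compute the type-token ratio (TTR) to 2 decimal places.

0.86

N = 14 tokens, V = 12 types.
TTR = V / N = 12 / 14 = 0.86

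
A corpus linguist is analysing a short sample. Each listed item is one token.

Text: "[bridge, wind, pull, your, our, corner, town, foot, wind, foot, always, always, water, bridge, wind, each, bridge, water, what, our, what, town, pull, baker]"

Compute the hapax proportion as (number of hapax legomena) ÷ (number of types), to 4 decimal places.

0.3077

Frequencies: bridge:3, wind:3, pull:2, our:2, town:2, foot:2, always:2, water:2, what:2, your:1, corner:1, each:1, baker:1
Hapax count = 4; type count = 13.
Ratio = 4 / 13 = 0.3077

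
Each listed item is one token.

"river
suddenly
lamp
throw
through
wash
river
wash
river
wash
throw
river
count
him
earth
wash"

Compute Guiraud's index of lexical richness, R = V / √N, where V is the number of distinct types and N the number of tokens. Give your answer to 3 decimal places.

N = 16, V = 9.
√N = 4.000000
R = 9 / 4.000000 = 2.250

2.250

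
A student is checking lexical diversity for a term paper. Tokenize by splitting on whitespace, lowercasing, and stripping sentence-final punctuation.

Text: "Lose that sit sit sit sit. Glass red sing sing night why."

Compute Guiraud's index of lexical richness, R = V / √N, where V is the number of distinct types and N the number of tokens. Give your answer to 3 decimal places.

N = 12, V = 8.
√N = 3.464102
R = 8 / 3.464102 = 2.309

2.309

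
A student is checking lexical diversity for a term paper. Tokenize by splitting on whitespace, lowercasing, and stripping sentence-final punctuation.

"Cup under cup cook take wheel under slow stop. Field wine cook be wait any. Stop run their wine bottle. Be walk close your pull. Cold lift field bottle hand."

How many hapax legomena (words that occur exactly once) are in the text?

Frequencies: cup:2, under:2, cook:2, stop:2, field:2, wine:2, be:2, bottle:2, take:1, wheel:1, slow:1, wait:1, any:1, run:1, their:1, walk:1, close:1, your:1, pull:1, cold:1, … (2 more, each freq 1)
Hapax (freq=1): any, close, cold, hand, lift, pull, run, slow, take, their, wait, walk, wheel, your

14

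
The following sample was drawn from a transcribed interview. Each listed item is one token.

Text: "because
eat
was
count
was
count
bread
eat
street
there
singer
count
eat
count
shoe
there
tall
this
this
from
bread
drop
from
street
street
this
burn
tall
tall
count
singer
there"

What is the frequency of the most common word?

Frequencies: count:5, eat:3, street:3, there:3, tall:3, this:3, was:2, bread:2, singer:2, from:2, because:1, shoe:1, drop:1, burn:1
Most common: 'count' with frequency 5.

5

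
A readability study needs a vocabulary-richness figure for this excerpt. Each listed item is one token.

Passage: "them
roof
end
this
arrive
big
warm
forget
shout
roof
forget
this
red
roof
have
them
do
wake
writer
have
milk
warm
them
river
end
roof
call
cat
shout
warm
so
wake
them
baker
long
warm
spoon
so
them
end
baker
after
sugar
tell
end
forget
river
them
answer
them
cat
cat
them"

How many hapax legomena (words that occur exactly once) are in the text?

Frequencies: them:8, roof:4, end:4, warm:4, forget:3, cat:3, this:2, shout:2, have:2, wake:2, river:2, so:2, baker:2, arrive:1, big:1, red:1, do:1, writer:1, milk:1, call:1, … (6 more, each freq 1)
Hapax (freq=1): after, answer, arrive, big, call, do, long, milk, red, spoon, sugar, tell, writer

13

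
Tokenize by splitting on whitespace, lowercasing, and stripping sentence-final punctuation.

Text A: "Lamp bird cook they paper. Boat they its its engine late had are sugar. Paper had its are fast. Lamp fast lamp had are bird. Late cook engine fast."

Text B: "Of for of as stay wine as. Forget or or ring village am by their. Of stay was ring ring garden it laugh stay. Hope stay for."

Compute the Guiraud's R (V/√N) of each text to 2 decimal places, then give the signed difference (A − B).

A: V=13, N=29, R=2.41
B: V=17, N=27, R=3.27
Difference = 2.41 − 3.27 = -0.86

-0.86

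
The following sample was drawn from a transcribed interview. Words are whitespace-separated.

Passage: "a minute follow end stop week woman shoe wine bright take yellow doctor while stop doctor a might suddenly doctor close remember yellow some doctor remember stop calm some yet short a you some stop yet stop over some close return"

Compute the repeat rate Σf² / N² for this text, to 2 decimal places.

Frequencies: stop:5, doctor:4, some:4, a:3, yellow:2, close:2, remember:2, yet:2, minute:1, follow:1, end:1, week:1, woman:1, shoe:1, wine:1, bright:1, take:1, while:1, might:1, suddenly:1, … (5 more, each freq 1)
Σf² = 99; N² = 1681
Repeat rate = 99 / 1681 = 0.06

0.06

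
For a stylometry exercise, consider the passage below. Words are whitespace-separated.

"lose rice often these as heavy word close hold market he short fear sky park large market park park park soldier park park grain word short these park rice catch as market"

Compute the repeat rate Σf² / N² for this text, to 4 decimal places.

Frequencies: park:7, market:3, rice:2, these:2, as:2, word:2, short:2, lose:1, often:1, heavy:1, close:1, hold:1, he:1, fear:1, sky:1, large:1, soldier:1, grain:1, catch:1
Σf² = 90; N² = 1024
Repeat rate = 90 / 1024 = 0.0879

0.0879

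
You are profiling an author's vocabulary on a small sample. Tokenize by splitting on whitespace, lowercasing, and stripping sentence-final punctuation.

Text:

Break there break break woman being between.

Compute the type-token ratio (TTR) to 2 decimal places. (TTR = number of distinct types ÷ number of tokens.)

N = 7 tokens, V = 5 types.
TTR = V / N = 5 / 7 = 0.71

0.71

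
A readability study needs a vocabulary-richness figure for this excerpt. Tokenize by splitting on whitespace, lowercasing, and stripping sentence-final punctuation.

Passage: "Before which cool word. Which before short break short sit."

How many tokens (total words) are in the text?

10

Tokens: before, which, cool, word, which, before, short, break, short, sit
N = 10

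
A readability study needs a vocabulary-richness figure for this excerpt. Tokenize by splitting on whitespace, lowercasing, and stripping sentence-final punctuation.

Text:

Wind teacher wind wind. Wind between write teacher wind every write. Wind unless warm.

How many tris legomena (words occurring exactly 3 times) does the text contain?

Frequencies: wind:6, teacher:2, write:2, between:1, every:1, unless:1, warm:1
Words with frequency 3: (none)

0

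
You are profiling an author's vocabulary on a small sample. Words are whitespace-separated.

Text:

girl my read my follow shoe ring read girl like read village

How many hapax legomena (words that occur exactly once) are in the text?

Frequencies: read:3, girl:2, my:2, follow:1, shoe:1, ring:1, like:1, village:1
Hapax (freq=1): follow, like, ring, shoe, village

5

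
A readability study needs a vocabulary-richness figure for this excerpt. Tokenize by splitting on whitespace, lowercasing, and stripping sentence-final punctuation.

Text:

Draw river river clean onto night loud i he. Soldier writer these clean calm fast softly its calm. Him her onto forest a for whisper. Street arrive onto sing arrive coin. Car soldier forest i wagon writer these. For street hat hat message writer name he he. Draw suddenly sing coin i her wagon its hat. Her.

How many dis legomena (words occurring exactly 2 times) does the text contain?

Frequencies: onto:3, i:3, he:3, writer:3, her:3, hat:3, draw:2, river:2, clean:2, soldier:2, these:2, calm:2, its:2, forest:2, for:2, street:2, arrive:2, sing:2, coin:2, wagon:2, … (11 more, each freq 1)
Words with frequency 2: arrive, calm, clean, coin, draw, for, forest, its, river, sing, soldier, street, these, wagon

14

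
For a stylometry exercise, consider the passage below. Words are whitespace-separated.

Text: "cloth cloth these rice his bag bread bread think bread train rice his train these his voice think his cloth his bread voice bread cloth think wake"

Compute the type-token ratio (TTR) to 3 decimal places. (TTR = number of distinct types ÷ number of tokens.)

0.370

N = 27 tokens, V = 10 types.
TTR = V / N = 10 / 27 = 0.370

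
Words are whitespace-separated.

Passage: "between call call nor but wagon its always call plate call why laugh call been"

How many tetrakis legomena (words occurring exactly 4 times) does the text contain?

Frequencies: call:5, between:1, nor:1, but:1, wagon:1, its:1, always:1, plate:1, why:1, laugh:1, been:1
Words with frequency 4: (none)

0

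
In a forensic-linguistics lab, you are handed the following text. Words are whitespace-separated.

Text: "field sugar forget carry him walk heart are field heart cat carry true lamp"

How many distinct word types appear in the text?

Distinct types: {are, carry, cat, field, forget, heart, him, lamp, sugar, true, walk}
V = 11

11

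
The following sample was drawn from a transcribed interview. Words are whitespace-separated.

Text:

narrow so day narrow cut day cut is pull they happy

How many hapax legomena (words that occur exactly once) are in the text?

5

Frequencies: narrow:2, day:2, cut:2, so:1, is:1, pull:1, they:1, happy:1
Hapax (freq=1): happy, is, pull, so, they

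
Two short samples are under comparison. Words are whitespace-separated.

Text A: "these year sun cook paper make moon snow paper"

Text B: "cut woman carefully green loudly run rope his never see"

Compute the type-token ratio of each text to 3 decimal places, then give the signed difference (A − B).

-0.111

TTR(A) = 8/9 = 0.889
TTR(B) = 10/10 = 1.000
Difference = 0.889 − 1.000 = -0.111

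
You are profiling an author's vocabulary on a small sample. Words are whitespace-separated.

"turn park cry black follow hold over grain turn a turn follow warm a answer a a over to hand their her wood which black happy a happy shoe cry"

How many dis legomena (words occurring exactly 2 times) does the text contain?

Frequencies: a:5, turn:3, cry:2, black:2, follow:2, over:2, happy:2, park:1, hold:1, grain:1, warm:1, answer:1, to:1, hand:1, their:1, her:1, wood:1, which:1, shoe:1
Words with frequency 2: black, cry, follow, happy, over

5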